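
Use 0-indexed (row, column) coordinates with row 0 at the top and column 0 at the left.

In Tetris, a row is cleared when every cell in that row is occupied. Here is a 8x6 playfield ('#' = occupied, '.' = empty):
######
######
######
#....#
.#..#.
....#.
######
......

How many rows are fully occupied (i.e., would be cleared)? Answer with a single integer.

Answer: 4

Derivation:
Check each row:
  row 0: 0 empty cells -> FULL (clear)
  row 1: 0 empty cells -> FULL (clear)
  row 2: 0 empty cells -> FULL (clear)
  row 3: 4 empty cells -> not full
  row 4: 4 empty cells -> not full
  row 5: 5 empty cells -> not full
  row 6: 0 empty cells -> FULL (clear)
  row 7: 6 empty cells -> not full
Total rows cleared: 4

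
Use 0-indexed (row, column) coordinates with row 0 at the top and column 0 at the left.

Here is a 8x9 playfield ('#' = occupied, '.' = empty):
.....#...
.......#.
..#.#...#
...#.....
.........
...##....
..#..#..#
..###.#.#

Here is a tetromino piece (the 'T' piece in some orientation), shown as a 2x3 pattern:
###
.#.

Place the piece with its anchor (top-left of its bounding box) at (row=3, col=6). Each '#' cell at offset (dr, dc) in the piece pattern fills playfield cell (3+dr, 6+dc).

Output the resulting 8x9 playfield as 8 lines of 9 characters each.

Fill (3+0,6+0) = (3,6)
Fill (3+0,6+1) = (3,7)
Fill (3+0,6+2) = (3,8)
Fill (3+1,6+1) = (4,7)

Answer: .....#...
.......#.
..#.#...#
...#..###
.......#.
...##....
..#..#..#
..###.#.#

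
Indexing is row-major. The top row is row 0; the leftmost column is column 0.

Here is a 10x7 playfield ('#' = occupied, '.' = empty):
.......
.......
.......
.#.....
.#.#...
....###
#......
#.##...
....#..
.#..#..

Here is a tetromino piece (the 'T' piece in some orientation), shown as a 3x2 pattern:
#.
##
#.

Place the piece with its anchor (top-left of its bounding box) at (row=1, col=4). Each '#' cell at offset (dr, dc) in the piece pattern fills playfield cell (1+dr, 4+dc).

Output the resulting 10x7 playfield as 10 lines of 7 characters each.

Fill (1+0,4+0) = (1,4)
Fill (1+1,4+0) = (2,4)
Fill (1+1,4+1) = (2,5)
Fill (1+2,4+0) = (3,4)

Answer: .......
....#..
....##.
.#..#..
.#.#...
....###
#......
#.##...
....#..
.#..#..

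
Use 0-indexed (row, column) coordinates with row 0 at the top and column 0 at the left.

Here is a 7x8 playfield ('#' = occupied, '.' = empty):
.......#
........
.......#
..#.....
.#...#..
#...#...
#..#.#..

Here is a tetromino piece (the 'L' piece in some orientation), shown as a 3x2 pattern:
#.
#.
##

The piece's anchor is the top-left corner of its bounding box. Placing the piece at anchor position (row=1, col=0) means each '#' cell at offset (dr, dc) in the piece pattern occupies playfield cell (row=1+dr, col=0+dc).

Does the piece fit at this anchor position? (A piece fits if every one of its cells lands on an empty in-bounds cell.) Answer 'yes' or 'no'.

Check each piece cell at anchor (1, 0):
  offset (0,0) -> (1,0): empty -> OK
  offset (1,0) -> (2,0): empty -> OK
  offset (2,0) -> (3,0): empty -> OK
  offset (2,1) -> (3,1): empty -> OK
All cells valid: yes

Answer: yes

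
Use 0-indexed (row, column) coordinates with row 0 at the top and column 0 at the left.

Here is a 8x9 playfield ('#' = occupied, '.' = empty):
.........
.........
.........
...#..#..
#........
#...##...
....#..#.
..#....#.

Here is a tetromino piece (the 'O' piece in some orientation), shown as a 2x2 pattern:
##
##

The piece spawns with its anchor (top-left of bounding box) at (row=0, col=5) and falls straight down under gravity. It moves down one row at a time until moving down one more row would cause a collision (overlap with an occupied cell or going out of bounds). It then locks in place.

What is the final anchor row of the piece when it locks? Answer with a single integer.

Spawn at (row=0, col=5). Try each row:
  row 0: fits
  row 1: fits
  row 2: blocked -> lock at row 1

Answer: 1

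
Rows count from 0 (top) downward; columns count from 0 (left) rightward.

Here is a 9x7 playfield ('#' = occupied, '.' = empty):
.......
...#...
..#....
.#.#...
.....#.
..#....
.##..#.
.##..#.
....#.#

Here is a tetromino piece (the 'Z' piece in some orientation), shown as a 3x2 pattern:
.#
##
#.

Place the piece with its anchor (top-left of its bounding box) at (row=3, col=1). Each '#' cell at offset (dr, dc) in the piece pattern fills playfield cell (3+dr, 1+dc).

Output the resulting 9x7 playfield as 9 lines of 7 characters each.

Fill (3+0,1+1) = (3,2)
Fill (3+1,1+0) = (4,1)
Fill (3+1,1+1) = (4,2)
Fill (3+2,1+0) = (5,1)

Answer: .......
...#...
..#....
.###...
.##..#.
.##....
.##..#.
.##..#.
....#.#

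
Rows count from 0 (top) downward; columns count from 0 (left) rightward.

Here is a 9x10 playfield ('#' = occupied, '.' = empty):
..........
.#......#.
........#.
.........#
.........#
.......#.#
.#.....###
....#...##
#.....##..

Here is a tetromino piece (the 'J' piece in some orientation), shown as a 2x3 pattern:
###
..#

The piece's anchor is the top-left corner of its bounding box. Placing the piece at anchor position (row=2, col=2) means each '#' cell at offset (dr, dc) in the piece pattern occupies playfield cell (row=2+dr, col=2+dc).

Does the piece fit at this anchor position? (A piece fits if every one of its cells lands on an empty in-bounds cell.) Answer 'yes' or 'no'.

Check each piece cell at anchor (2, 2):
  offset (0,0) -> (2,2): empty -> OK
  offset (0,1) -> (2,3): empty -> OK
  offset (0,2) -> (2,4): empty -> OK
  offset (1,2) -> (3,4): empty -> OK
All cells valid: yes

Answer: yes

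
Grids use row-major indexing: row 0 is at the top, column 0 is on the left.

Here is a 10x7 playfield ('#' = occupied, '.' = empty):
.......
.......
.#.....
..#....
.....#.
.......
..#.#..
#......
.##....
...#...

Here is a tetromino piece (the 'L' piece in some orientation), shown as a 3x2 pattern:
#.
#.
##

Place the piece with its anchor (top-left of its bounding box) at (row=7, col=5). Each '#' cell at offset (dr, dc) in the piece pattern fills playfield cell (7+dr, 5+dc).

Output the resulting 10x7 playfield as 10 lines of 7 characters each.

Answer: .......
.......
.#.....
..#....
.....#.
.......
..#.#..
#....#.
.##..#.
...#.##

Derivation:
Fill (7+0,5+0) = (7,5)
Fill (7+1,5+0) = (8,5)
Fill (7+2,5+0) = (9,5)
Fill (7+2,5+1) = (9,6)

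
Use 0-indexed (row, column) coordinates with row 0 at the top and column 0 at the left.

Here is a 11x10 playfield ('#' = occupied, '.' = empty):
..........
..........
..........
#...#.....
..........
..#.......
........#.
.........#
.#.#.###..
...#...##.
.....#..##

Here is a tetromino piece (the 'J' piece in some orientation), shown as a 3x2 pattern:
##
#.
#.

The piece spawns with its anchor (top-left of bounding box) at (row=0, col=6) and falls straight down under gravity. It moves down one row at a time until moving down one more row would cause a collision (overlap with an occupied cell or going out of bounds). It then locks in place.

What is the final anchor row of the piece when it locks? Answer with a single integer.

Spawn at (row=0, col=6). Try each row:
  row 0: fits
  row 1: fits
  row 2: fits
  row 3: fits
  row 4: fits
  row 5: fits
  row 6: blocked -> lock at row 5

Answer: 5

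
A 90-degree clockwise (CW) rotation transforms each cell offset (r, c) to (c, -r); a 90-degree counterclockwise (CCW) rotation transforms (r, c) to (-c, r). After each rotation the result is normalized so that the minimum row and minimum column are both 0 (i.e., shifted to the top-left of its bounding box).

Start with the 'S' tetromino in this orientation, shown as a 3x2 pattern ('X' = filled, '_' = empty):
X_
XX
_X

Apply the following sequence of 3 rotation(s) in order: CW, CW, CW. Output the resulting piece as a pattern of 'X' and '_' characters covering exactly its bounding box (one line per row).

Answer: _XX
XX_

Derivation:
Start:
X_
XX
_X
After rotation 1 (CW):
_XX
XX_
After rotation 2 (CW):
X_
XX
_X
After rotation 3 (CW):
_XX
XX_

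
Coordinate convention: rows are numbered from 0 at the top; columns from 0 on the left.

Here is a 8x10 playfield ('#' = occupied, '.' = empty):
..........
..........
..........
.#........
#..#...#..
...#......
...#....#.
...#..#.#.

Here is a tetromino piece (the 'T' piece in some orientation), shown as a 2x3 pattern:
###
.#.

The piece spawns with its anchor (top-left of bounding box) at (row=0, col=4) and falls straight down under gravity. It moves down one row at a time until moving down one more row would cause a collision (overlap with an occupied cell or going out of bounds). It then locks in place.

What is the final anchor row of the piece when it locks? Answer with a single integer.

Answer: 6

Derivation:
Spawn at (row=0, col=4). Try each row:
  row 0: fits
  row 1: fits
  row 2: fits
  row 3: fits
  row 4: fits
  row 5: fits
  row 6: fits
  row 7: blocked -> lock at row 6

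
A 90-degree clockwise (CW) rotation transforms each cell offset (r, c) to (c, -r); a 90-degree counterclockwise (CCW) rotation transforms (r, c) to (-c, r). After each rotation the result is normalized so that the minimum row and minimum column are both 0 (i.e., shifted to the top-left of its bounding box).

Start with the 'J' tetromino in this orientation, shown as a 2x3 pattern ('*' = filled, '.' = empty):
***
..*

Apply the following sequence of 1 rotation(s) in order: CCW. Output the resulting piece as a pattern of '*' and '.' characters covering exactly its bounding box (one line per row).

Start:
***
..*
After rotation 1 (CCW):
**
*.
*.

Answer: **
*.
*.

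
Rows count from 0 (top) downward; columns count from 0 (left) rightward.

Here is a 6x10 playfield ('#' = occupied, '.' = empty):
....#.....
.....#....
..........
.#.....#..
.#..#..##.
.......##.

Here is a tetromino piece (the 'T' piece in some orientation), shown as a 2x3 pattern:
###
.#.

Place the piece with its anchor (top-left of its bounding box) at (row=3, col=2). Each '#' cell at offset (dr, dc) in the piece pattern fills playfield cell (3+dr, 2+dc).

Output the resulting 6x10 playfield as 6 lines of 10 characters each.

Answer: ....#.....
.....#....
..........
.####..#..
.#.##..##.
.......##.

Derivation:
Fill (3+0,2+0) = (3,2)
Fill (3+0,2+1) = (3,3)
Fill (3+0,2+2) = (3,4)
Fill (3+1,2+1) = (4,3)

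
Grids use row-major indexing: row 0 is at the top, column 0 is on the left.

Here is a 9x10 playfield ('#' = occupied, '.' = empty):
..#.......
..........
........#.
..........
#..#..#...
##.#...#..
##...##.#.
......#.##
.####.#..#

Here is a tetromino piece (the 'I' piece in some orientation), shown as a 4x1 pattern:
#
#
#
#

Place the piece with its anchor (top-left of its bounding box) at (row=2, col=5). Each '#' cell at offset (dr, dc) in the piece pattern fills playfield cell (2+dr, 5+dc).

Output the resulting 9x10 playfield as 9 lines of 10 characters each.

Answer: ..#.......
..........
.....#..#.
.....#....
#..#.##...
##.#.#.#..
##...##.#.
......#.##
.####.#..#

Derivation:
Fill (2+0,5+0) = (2,5)
Fill (2+1,5+0) = (3,5)
Fill (2+2,5+0) = (4,5)
Fill (2+3,5+0) = (5,5)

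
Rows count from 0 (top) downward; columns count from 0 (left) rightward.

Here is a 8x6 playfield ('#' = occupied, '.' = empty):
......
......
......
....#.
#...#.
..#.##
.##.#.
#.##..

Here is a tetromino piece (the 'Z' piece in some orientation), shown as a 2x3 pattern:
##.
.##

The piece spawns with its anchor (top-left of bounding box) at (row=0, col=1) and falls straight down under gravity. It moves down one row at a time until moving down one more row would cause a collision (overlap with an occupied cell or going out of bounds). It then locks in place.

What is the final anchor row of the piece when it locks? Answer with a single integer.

Spawn at (row=0, col=1). Try each row:
  row 0: fits
  row 1: fits
  row 2: fits
  row 3: fits
  row 4: blocked -> lock at row 3

Answer: 3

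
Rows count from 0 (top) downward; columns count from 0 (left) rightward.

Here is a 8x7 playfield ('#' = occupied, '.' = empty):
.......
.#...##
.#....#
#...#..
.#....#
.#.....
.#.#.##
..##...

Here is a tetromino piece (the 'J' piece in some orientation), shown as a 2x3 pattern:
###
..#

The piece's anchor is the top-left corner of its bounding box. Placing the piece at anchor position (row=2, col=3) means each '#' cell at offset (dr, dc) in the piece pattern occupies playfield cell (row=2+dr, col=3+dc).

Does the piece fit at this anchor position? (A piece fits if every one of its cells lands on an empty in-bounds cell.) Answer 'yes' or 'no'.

Answer: yes

Derivation:
Check each piece cell at anchor (2, 3):
  offset (0,0) -> (2,3): empty -> OK
  offset (0,1) -> (2,4): empty -> OK
  offset (0,2) -> (2,5): empty -> OK
  offset (1,2) -> (3,5): empty -> OK
All cells valid: yes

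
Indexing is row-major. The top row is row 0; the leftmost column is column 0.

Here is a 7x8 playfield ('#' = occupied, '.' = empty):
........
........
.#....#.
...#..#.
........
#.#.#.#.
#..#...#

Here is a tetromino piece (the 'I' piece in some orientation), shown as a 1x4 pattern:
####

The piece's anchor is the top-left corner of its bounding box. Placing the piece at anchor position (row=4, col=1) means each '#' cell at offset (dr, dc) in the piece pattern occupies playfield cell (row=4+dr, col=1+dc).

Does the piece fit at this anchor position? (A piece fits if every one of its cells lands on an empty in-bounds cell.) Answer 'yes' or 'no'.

Check each piece cell at anchor (4, 1):
  offset (0,0) -> (4,1): empty -> OK
  offset (0,1) -> (4,2): empty -> OK
  offset (0,2) -> (4,3): empty -> OK
  offset (0,3) -> (4,4): empty -> OK
All cells valid: yes

Answer: yes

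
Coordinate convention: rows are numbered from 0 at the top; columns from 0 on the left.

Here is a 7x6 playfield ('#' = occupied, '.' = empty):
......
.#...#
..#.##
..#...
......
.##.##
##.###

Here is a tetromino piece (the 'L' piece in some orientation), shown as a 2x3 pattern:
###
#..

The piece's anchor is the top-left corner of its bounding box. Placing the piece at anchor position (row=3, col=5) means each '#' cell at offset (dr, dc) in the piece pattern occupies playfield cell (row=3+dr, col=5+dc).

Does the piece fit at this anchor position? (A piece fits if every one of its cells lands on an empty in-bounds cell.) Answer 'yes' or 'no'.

Check each piece cell at anchor (3, 5):
  offset (0,0) -> (3,5): empty -> OK
  offset (0,1) -> (3,6): out of bounds -> FAIL
  offset (0,2) -> (3,7): out of bounds -> FAIL
  offset (1,0) -> (4,5): empty -> OK
All cells valid: no

Answer: no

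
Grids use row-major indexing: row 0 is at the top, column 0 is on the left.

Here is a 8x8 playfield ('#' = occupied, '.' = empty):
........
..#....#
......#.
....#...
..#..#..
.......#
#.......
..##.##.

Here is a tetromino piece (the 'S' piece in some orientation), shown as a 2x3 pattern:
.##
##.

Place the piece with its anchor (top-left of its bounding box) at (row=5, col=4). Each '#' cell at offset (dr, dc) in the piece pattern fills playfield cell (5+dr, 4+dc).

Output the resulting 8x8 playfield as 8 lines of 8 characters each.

Fill (5+0,4+1) = (5,5)
Fill (5+0,4+2) = (5,6)
Fill (5+1,4+0) = (6,4)
Fill (5+1,4+1) = (6,5)

Answer: ........
..#....#
......#.
....#...
..#..#..
.....###
#...##..
..##.##.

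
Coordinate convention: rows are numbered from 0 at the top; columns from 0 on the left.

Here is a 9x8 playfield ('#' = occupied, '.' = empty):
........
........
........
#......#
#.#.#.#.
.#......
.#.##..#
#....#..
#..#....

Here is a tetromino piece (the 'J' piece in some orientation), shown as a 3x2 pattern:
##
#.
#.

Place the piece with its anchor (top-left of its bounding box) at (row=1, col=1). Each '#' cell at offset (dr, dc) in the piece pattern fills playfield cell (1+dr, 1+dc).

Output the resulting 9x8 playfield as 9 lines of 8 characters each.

Answer: ........
.##.....
.#......
##.....#
#.#.#.#.
.#......
.#.##..#
#....#..
#..#....

Derivation:
Fill (1+0,1+0) = (1,1)
Fill (1+0,1+1) = (1,2)
Fill (1+1,1+0) = (2,1)
Fill (1+2,1+0) = (3,1)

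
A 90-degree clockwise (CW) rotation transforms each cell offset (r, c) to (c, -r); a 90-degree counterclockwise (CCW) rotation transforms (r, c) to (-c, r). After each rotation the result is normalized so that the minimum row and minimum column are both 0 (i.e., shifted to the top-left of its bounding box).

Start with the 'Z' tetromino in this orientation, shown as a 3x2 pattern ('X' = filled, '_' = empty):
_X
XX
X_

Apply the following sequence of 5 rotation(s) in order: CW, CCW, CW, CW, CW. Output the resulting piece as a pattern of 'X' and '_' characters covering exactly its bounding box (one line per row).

Start:
_X
XX
X_
After rotation 1 (CW):
XX_
_XX
After rotation 2 (CCW):
_X
XX
X_
After rotation 3 (CW):
XX_
_XX
After rotation 4 (CW):
_X
XX
X_
After rotation 5 (CW):
XX_
_XX

Answer: XX_
_XX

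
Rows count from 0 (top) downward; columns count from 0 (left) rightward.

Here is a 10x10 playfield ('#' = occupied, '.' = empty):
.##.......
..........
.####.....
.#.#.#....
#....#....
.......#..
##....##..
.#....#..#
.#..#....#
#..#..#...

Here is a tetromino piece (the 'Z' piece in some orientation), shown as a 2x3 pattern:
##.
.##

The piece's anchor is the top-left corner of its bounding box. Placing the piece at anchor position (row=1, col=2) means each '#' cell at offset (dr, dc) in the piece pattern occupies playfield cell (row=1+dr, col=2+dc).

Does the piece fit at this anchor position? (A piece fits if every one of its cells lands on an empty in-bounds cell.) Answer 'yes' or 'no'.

Answer: no

Derivation:
Check each piece cell at anchor (1, 2):
  offset (0,0) -> (1,2): empty -> OK
  offset (0,1) -> (1,3): empty -> OK
  offset (1,1) -> (2,3): occupied ('#') -> FAIL
  offset (1,2) -> (2,4): occupied ('#') -> FAIL
All cells valid: no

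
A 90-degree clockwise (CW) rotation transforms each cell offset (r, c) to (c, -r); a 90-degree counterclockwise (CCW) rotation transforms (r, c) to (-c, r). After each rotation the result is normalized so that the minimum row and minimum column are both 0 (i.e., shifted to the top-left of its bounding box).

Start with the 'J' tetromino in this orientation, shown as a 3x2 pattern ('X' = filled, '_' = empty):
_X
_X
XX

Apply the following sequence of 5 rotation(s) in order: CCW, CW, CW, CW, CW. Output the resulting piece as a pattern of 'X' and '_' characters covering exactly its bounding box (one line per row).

Answer: XXX
__X

Derivation:
Start:
_X
_X
XX
After rotation 1 (CCW):
XXX
__X
After rotation 2 (CW):
_X
_X
XX
After rotation 3 (CW):
X__
XXX
After rotation 4 (CW):
XX
X_
X_
After rotation 5 (CW):
XXX
__X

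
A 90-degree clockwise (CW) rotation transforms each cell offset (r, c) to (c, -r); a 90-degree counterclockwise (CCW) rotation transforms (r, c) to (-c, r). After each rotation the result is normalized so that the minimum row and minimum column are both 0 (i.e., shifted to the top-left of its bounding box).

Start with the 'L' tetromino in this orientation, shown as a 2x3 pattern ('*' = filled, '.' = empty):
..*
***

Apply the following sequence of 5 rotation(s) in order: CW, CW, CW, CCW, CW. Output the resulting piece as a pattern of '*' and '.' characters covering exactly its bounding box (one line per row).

Answer: **
.*
.*

Derivation:
Start:
..*
***
After rotation 1 (CW):
*.
*.
**
After rotation 2 (CW):
***
*..
After rotation 3 (CW):
**
.*
.*
After rotation 4 (CCW):
***
*..
After rotation 5 (CW):
**
.*
.*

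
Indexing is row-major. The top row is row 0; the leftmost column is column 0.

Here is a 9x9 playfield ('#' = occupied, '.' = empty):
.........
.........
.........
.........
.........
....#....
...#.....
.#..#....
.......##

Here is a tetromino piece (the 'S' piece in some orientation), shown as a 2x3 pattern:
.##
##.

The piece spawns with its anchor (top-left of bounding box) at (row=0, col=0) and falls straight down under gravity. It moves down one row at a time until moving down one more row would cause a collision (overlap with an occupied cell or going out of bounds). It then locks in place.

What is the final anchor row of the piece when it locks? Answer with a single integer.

Answer: 5

Derivation:
Spawn at (row=0, col=0). Try each row:
  row 0: fits
  row 1: fits
  row 2: fits
  row 3: fits
  row 4: fits
  row 5: fits
  row 6: blocked -> lock at row 5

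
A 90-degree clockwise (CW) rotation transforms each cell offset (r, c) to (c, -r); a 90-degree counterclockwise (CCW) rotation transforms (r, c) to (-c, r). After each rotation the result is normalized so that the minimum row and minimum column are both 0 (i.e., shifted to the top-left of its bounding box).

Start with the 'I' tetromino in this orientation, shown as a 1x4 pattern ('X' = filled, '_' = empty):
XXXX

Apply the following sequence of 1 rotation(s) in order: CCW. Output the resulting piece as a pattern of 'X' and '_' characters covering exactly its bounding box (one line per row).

Start:
XXXX
After rotation 1 (CCW):
X
X
X
X

Answer: X
X
X
X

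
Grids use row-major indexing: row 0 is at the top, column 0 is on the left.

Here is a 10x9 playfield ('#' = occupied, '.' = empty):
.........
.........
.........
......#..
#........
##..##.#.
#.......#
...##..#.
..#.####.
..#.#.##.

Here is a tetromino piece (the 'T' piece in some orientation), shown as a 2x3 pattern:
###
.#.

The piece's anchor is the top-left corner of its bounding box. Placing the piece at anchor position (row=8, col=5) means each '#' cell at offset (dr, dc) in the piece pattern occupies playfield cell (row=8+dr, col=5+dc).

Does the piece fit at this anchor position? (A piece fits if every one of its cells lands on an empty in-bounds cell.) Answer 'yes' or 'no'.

Answer: no

Derivation:
Check each piece cell at anchor (8, 5):
  offset (0,0) -> (8,5): occupied ('#') -> FAIL
  offset (0,1) -> (8,6): occupied ('#') -> FAIL
  offset (0,2) -> (8,7): occupied ('#') -> FAIL
  offset (1,1) -> (9,6): occupied ('#') -> FAIL
All cells valid: no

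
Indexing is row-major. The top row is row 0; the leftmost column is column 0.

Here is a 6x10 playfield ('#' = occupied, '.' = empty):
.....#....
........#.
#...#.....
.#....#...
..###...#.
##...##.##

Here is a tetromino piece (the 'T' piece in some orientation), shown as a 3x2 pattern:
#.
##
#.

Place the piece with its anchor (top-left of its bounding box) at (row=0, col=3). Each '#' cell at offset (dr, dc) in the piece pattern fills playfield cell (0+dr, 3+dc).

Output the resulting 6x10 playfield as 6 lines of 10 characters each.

Fill (0+0,3+0) = (0,3)
Fill (0+1,3+0) = (1,3)
Fill (0+1,3+1) = (1,4)
Fill (0+2,3+0) = (2,3)

Answer: ...#.#....
...##...#.
#..##.....
.#....#...
..###...#.
##...##.##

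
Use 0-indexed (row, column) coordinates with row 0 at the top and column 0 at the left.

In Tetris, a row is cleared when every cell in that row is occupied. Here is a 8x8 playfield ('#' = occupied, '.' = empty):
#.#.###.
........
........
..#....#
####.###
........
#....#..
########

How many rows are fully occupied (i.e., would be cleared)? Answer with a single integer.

Check each row:
  row 0: 3 empty cells -> not full
  row 1: 8 empty cells -> not full
  row 2: 8 empty cells -> not full
  row 3: 6 empty cells -> not full
  row 4: 1 empty cell -> not full
  row 5: 8 empty cells -> not full
  row 6: 6 empty cells -> not full
  row 7: 0 empty cells -> FULL (clear)
Total rows cleared: 1

Answer: 1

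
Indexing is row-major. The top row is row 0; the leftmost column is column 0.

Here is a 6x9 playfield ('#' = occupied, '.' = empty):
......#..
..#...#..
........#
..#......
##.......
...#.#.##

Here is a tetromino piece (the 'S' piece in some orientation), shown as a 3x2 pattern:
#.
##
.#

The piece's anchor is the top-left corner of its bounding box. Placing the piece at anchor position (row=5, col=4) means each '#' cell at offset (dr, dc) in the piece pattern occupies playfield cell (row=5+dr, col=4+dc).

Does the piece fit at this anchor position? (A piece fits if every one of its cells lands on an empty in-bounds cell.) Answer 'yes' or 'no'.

Answer: no

Derivation:
Check each piece cell at anchor (5, 4):
  offset (0,0) -> (5,4): empty -> OK
  offset (1,0) -> (6,4): out of bounds -> FAIL
  offset (1,1) -> (6,5): out of bounds -> FAIL
  offset (2,1) -> (7,5): out of bounds -> FAIL
All cells valid: no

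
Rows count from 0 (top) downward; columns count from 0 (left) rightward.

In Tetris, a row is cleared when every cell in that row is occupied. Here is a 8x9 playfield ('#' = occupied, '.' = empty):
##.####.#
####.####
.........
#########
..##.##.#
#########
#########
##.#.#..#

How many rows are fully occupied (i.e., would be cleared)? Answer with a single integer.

Answer: 3

Derivation:
Check each row:
  row 0: 2 empty cells -> not full
  row 1: 1 empty cell -> not full
  row 2: 9 empty cells -> not full
  row 3: 0 empty cells -> FULL (clear)
  row 4: 4 empty cells -> not full
  row 5: 0 empty cells -> FULL (clear)
  row 6: 0 empty cells -> FULL (clear)
  row 7: 4 empty cells -> not full
Total rows cleared: 3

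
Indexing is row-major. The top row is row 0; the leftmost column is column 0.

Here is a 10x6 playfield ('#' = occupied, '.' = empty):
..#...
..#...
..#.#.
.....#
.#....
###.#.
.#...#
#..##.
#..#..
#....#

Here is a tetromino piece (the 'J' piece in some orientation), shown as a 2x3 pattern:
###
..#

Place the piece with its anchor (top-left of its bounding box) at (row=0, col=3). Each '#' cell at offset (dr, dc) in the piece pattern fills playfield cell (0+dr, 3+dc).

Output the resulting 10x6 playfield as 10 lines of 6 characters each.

Fill (0+0,3+0) = (0,3)
Fill (0+0,3+1) = (0,4)
Fill (0+0,3+2) = (0,5)
Fill (0+1,3+2) = (1,5)

Answer: ..####
..#..#
..#.#.
.....#
.#....
###.#.
.#...#
#..##.
#..#..
#....#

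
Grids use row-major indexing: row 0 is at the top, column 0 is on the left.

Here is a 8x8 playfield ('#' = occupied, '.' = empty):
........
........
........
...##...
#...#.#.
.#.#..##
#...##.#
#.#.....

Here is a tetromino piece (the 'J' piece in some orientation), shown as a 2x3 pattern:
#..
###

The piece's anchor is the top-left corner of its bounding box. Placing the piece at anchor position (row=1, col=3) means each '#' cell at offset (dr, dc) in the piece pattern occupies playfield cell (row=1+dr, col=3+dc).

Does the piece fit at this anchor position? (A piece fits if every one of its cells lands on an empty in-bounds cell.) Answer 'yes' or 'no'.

Answer: yes

Derivation:
Check each piece cell at anchor (1, 3):
  offset (0,0) -> (1,3): empty -> OK
  offset (1,0) -> (2,3): empty -> OK
  offset (1,1) -> (2,4): empty -> OK
  offset (1,2) -> (2,5): empty -> OK
All cells valid: yes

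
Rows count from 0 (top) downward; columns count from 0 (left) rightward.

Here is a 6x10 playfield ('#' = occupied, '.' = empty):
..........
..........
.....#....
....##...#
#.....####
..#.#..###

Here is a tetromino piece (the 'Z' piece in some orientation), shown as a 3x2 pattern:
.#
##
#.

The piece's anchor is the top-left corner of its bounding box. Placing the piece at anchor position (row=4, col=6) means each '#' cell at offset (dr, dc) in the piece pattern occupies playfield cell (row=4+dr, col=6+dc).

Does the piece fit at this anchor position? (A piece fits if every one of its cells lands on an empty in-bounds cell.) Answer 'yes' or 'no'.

Check each piece cell at anchor (4, 6):
  offset (0,1) -> (4,7): occupied ('#') -> FAIL
  offset (1,0) -> (5,6): empty -> OK
  offset (1,1) -> (5,7): occupied ('#') -> FAIL
  offset (2,0) -> (6,6): out of bounds -> FAIL
All cells valid: no

Answer: no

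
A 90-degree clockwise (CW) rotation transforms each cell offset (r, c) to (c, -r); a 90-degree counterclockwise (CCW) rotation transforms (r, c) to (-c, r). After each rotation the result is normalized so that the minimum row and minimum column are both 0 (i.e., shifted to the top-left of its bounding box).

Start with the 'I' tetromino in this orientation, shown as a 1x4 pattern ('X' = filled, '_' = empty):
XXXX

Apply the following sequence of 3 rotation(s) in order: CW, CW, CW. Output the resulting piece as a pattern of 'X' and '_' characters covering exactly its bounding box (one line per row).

Answer: X
X
X
X

Derivation:
Start:
XXXX
After rotation 1 (CW):
X
X
X
X
After rotation 2 (CW):
XXXX
After rotation 3 (CW):
X
X
X
X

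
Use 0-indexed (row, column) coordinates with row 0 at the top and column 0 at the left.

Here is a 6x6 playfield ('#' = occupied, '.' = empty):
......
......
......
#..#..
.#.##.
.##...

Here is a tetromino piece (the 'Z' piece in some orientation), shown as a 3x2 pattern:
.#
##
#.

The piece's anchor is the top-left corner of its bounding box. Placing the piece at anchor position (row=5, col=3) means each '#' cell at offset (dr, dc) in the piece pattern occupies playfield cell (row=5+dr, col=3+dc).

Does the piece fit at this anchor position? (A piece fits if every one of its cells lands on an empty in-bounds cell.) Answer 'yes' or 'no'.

Check each piece cell at anchor (5, 3):
  offset (0,1) -> (5,4): empty -> OK
  offset (1,0) -> (6,3): out of bounds -> FAIL
  offset (1,1) -> (6,4): out of bounds -> FAIL
  offset (2,0) -> (7,3): out of bounds -> FAIL
All cells valid: no

Answer: no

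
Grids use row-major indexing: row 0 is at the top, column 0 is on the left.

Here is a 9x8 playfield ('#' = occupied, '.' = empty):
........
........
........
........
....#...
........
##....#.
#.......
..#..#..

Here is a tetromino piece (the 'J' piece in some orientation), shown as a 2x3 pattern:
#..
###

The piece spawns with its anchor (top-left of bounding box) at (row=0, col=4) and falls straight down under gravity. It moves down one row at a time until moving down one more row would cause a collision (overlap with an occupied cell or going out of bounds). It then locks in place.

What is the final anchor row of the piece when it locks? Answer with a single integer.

Spawn at (row=0, col=4). Try each row:
  row 0: fits
  row 1: fits
  row 2: fits
  row 3: blocked -> lock at row 2

Answer: 2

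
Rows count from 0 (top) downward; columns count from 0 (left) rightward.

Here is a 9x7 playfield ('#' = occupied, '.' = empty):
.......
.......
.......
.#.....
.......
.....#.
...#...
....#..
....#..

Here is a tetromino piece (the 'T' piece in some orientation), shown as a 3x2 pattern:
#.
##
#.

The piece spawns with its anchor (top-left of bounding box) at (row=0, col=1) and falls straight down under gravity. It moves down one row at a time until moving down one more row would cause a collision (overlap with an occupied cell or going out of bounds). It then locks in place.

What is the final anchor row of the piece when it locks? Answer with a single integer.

Answer: 0

Derivation:
Spawn at (row=0, col=1). Try each row:
  row 0: fits
  row 1: blocked -> lock at row 0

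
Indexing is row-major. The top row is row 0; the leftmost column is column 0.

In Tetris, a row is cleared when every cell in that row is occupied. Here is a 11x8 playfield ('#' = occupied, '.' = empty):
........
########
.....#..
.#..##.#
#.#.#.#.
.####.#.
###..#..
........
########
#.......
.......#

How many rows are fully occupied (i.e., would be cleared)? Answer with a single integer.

Check each row:
  row 0: 8 empty cells -> not full
  row 1: 0 empty cells -> FULL (clear)
  row 2: 7 empty cells -> not full
  row 3: 4 empty cells -> not full
  row 4: 4 empty cells -> not full
  row 5: 3 empty cells -> not full
  row 6: 4 empty cells -> not full
  row 7: 8 empty cells -> not full
  row 8: 0 empty cells -> FULL (clear)
  row 9: 7 empty cells -> not full
  row 10: 7 empty cells -> not full
Total rows cleared: 2

Answer: 2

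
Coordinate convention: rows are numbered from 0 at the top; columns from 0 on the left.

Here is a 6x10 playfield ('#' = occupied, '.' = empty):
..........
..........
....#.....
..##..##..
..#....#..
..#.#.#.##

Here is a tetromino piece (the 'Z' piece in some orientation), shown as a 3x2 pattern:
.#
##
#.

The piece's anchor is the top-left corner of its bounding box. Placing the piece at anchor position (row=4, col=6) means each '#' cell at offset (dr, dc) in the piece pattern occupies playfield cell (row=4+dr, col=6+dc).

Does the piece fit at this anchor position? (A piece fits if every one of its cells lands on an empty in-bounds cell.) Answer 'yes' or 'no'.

Check each piece cell at anchor (4, 6):
  offset (0,1) -> (4,7): occupied ('#') -> FAIL
  offset (1,0) -> (5,6): occupied ('#') -> FAIL
  offset (1,1) -> (5,7): empty -> OK
  offset (2,0) -> (6,6): out of bounds -> FAIL
All cells valid: no

Answer: no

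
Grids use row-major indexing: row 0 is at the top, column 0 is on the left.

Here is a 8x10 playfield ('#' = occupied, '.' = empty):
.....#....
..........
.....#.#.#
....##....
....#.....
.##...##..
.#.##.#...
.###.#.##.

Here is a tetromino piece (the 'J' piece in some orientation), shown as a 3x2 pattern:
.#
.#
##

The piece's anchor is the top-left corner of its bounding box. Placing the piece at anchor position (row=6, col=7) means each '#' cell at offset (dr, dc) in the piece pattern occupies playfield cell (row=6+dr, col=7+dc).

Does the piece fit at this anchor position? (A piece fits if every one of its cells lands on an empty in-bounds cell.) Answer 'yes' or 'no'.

Answer: no

Derivation:
Check each piece cell at anchor (6, 7):
  offset (0,1) -> (6,8): empty -> OK
  offset (1,1) -> (7,8): occupied ('#') -> FAIL
  offset (2,0) -> (8,7): out of bounds -> FAIL
  offset (2,1) -> (8,8): out of bounds -> FAIL
All cells valid: no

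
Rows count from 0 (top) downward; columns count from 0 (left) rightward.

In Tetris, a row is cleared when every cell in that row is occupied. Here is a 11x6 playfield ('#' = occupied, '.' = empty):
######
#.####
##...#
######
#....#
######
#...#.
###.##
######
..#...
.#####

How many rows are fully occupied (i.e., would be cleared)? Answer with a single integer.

Answer: 4

Derivation:
Check each row:
  row 0: 0 empty cells -> FULL (clear)
  row 1: 1 empty cell -> not full
  row 2: 3 empty cells -> not full
  row 3: 0 empty cells -> FULL (clear)
  row 4: 4 empty cells -> not full
  row 5: 0 empty cells -> FULL (clear)
  row 6: 4 empty cells -> not full
  row 7: 1 empty cell -> not full
  row 8: 0 empty cells -> FULL (clear)
  row 9: 5 empty cells -> not full
  row 10: 1 empty cell -> not full
Total rows cleared: 4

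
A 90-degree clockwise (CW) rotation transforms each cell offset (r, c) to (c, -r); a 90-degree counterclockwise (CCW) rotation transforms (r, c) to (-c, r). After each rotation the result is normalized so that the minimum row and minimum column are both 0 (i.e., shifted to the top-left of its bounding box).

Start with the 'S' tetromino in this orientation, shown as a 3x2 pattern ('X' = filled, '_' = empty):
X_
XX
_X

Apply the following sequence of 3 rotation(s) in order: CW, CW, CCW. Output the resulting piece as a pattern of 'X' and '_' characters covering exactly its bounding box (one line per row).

Answer: _XX
XX_

Derivation:
Start:
X_
XX
_X
After rotation 1 (CW):
_XX
XX_
After rotation 2 (CW):
X_
XX
_X
After rotation 3 (CCW):
_XX
XX_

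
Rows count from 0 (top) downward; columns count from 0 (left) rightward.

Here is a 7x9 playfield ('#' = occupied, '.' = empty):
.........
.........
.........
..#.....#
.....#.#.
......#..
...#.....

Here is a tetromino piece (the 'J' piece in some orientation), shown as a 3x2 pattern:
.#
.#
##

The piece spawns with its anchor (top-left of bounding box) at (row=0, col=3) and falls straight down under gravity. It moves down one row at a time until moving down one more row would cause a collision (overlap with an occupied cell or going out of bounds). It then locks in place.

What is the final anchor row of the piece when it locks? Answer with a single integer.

Spawn at (row=0, col=3). Try each row:
  row 0: fits
  row 1: fits
  row 2: fits
  row 3: fits
  row 4: blocked -> lock at row 3

Answer: 3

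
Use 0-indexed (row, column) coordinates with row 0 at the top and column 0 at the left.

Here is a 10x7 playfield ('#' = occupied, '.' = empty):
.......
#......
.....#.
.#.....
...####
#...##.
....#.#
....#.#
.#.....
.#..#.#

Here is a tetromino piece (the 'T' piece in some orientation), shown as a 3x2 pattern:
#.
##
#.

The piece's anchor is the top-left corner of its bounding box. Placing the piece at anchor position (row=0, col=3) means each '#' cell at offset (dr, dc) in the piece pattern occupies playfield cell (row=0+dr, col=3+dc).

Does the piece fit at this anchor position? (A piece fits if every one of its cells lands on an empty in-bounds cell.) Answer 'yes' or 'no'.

Check each piece cell at anchor (0, 3):
  offset (0,0) -> (0,3): empty -> OK
  offset (1,0) -> (1,3): empty -> OK
  offset (1,1) -> (1,4): empty -> OK
  offset (2,0) -> (2,3): empty -> OK
All cells valid: yes

Answer: yes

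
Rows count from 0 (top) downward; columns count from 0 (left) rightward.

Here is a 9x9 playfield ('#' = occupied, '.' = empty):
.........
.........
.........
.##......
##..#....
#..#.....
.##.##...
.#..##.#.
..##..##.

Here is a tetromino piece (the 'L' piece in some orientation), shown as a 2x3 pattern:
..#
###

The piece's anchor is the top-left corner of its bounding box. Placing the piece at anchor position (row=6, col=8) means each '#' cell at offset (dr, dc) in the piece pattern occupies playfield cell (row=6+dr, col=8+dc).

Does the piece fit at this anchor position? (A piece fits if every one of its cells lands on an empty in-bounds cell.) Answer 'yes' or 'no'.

Check each piece cell at anchor (6, 8):
  offset (0,2) -> (6,10): out of bounds -> FAIL
  offset (1,0) -> (7,8): empty -> OK
  offset (1,1) -> (7,9): out of bounds -> FAIL
  offset (1,2) -> (7,10): out of bounds -> FAIL
All cells valid: no

Answer: no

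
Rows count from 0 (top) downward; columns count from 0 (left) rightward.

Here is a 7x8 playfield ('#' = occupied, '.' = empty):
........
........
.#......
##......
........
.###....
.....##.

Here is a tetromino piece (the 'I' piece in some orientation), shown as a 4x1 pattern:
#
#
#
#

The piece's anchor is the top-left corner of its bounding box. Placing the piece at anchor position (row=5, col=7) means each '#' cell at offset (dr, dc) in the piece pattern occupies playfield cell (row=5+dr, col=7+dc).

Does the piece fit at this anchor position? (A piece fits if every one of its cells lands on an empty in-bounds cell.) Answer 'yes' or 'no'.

Answer: no

Derivation:
Check each piece cell at anchor (5, 7):
  offset (0,0) -> (5,7): empty -> OK
  offset (1,0) -> (6,7): empty -> OK
  offset (2,0) -> (7,7): out of bounds -> FAIL
  offset (3,0) -> (8,7): out of bounds -> FAIL
All cells valid: no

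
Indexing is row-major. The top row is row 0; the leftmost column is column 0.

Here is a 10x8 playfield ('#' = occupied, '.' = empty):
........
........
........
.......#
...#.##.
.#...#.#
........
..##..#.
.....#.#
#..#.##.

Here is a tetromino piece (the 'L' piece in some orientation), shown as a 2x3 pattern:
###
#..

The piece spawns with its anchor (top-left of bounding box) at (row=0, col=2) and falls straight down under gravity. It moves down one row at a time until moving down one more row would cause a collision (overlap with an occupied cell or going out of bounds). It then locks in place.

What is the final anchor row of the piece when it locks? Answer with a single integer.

Spawn at (row=0, col=2). Try each row:
  row 0: fits
  row 1: fits
  row 2: fits
  row 3: fits
  row 4: blocked -> lock at row 3

Answer: 3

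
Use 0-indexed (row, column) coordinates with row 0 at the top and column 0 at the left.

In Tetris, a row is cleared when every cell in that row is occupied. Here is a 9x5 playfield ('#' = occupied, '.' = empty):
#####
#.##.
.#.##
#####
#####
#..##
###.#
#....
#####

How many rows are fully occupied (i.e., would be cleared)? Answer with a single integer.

Answer: 4

Derivation:
Check each row:
  row 0: 0 empty cells -> FULL (clear)
  row 1: 2 empty cells -> not full
  row 2: 2 empty cells -> not full
  row 3: 0 empty cells -> FULL (clear)
  row 4: 0 empty cells -> FULL (clear)
  row 5: 2 empty cells -> not full
  row 6: 1 empty cell -> not full
  row 7: 4 empty cells -> not full
  row 8: 0 empty cells -> FULL (clear)
Total rows cleared: 4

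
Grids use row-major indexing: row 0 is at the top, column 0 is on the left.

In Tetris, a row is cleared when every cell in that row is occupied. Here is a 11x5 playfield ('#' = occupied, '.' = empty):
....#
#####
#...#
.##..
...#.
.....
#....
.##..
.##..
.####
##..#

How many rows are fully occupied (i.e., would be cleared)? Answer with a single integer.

Answer: 1

Derivation:
Check each row:
  row 0: 4 empty cells -> not full
  row 1: 0 empty cells -> FULL (clear)
  row 2: 3 empty cells -> not full
  row 3: 3 empty cells -> not full
  row 4: 4 empty cells -> not full
  row 5: 5 empty cells -> not full
  row 6: 4 empty cells -> not full
  row 7: 3 empty cells -> not full
  row 8: 3 empty cells -> not full
  row 9: 1 empty cell -> not full
  row 10: 2 empty cells -> not full
Total rows cleared: 1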